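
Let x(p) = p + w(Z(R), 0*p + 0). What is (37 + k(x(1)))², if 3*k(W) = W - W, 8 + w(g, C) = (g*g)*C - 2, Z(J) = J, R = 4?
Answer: 1369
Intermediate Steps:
w(g, C) = -10 + C*g² (w(g, C) = -8 + ((g*g)*C - 2) = -8 + (g²*C - 2) = -8 + (C*g² - 2) = -8 + (-2 + C*g²) = -10 + C*g²)
x(p) = -10 + p (x(p) = p + (-10 + (0*p + 0)*4²) = p + (-10 + (0 + 0)*16) = p + (-10 + 0*16) = p + (-10 + 0) = p - 10 = -10 + p)
k(W) = 0 (k(W) = (W - W)/3 = (⅓)*0 = 0)
(37 + k(x(1)))² = (37 + 0)² = 37² = 1369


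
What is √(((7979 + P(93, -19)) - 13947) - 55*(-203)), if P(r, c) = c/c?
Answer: √5198 ≈ 72.097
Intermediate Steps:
P(r, c) = 1
√(((7979 + P(93, -19)) - 13947) - 55*(-203)) = √(((7979 + 1) - 13947) - 55*(-203)) = √((7980 - 13947) + 11165) = √(-5967 + 11165) = √5198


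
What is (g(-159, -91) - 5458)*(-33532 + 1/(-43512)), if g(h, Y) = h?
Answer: 8195452310545/43512 ≈ 1.8835e+8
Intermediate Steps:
(g(-159, -91) - 5458)*(-33532 + 1/(-43512)) = (-159 - 5458)*(-33532 + 1/(-43512)) = -5617*(-33532 - 1/43512) = -5617*(-1459044385/43512) = 8195452310545/43512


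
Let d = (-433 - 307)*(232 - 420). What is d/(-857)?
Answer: -139120/857 ≈ -162.33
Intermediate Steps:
d = 139120 (d = -740*(-188) = 139120)
d/(-857) = 139120/(-857) = 139120*(-1/857) = -139120/857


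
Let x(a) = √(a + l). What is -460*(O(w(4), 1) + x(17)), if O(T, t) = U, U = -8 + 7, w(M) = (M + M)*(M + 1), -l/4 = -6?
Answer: 460 - 460*√41 ≈ -2485.4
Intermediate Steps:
l = 24 (l = -4*(-6) = 24)
x(a) = √(24 + a) (x(a) = √(a + 24) = √(24 + a))
w(M) = 2*M*(1 + M) (w(M) = (2*M)*(1 + M) = 2*M*(1 + M))
U = -1
O(T, t) = -1
-460*(O(w(4), 1) + x(17)) = -460*(-1 + √(24 + 17)) = -460*(-1 + √41) = 460 - 460*√41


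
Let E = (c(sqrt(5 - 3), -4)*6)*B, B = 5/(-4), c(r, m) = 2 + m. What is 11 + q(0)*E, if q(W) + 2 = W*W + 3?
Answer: 26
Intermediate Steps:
B = -5/4 (B = 5*(-1/4) = -5/4 ≈ -1.2500)
q(W) = 1 + W**2 (q(W) = -2 + (W*W + 3) = -2 + (W**2 + 3) = -2 + (3 + W**2) = 1 + W**2)
E = 15 (E = ((2 - 4)*6)*(-5/4) = -2*6*(-5/4) = -12*(-5/4) = 15)
11 + q(0)*E = 11 + (1 + 0**2)*15 = 11 + (1 + 0)*15 = 11 + 1*15 = 11 + 15 = 26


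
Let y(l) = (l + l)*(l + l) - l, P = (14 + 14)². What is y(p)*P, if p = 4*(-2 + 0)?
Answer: 206976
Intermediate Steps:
P = 784 (P = 28² = 784)
p = -8 (p = 4*(-2) = -8)
y(l) = -l + 4*l² (y(l) = (2*l)*(2*l) - l = 4*l² - l = -l + 4*l²)
y(p)*P = -8*(-1 + 4*(-8))*784 = -8*(-1 - 32)*784 = -8*(-33)*784 = 264*784 = 206976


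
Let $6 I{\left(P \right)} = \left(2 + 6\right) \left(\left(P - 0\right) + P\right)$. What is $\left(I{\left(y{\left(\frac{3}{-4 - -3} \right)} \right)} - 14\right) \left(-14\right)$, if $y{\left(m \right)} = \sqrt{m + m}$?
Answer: $196 - \frac{112 i \sqrt{6}}{3} \approx 196.0 - 91.448 i$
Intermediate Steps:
$y{\left(m \right)} = \sqrt{2} \sqrt{m}$ ($y{\left(m \right)} = \sqrt{2 m} = \sqrt{2} \sqrt{m}$)
$I{\left(P \right)} = \frac{8 P}{3}$ ($I{\left(P \right)} = \frac{\left(2 + 6\right) \left(\left(P - 0\right) + P\right)}{6} = \frac{8 \left(\left(P + 0\right) + P\right)}{6} = \frac{8 \left(P + P\right)}{6} = \frac{8 \cdot 2 P}{6} = \frac{16 P}{6} = \frac{8 P}{3}$)
$\left(I{\left(y{\left(\frac{3}{-4 - -3} \right)} \right)} - 14\right) \left(-14\right) = \left(\frac{8 \sqrt{2} \sqrt{\frac{3}{-4 - -3}}}{3} - 14\right) \left(-14\right) = \left(\frac{8 \sqrt{2} \sqrt{\frac{3}{-4 + 3}}}{3} - 14\right) \left(-14\right) = \left(\frac{8 \sqrt{2} \sqrt{\frac{3}{-1}}}{3} - 14\right) \left(-14\right) = \left(\frac{8 \sqrt{2} \sqrt{3 \left(-1\right)}}{3} - 14\right) \left(-14\right) = \left(\frac{8 \sqrt{2} \sqrt{-3}}{3} - 14\right) \left(-14\right) = \left(\frac{8 \sqrt{2} i \sqrt{3}}{3} - 14\right) \left(-14\right) = \left(\frac{8 i \sqrt{6}}{3} - 14\right) \left(-14\right) = \left(-14 + \frac{8 i \sqrt{6}}{3}\right) \left(-14\right) = 196 - \frac{112 i \sqrt{6}}{3}$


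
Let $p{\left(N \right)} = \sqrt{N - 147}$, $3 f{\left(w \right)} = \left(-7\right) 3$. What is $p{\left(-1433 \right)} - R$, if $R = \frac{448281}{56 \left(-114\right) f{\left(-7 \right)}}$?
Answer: $- \frac{149427}{14896} + 2 i \sqrt{395} \approx -10.031 + 39.749 i$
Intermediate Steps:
$f{\left(w \right)} = -7$ ($f{\left(w \right)} = \frac{\left(-7\right) 3}{3} = \frac{1}{3} \left(-21\right) = -7$)
$p{\left(N \right)} = \sqrt{-147 + N}$
$R = \frac{149427}{14896}$ ($R = \frac{448281}{56 \left(-114\right) \left(-7\right)} = \frac{448281}{\left(-6384\right) \left(-7\right)} = \frac{448281}{44688} = 448281 \cdot \frac{1}{44688} = \frac{149427}{14896} \approx 10.031$)
$p{\left(-1433 \right)} - R = \sqrt{-147 - 1433} - \frac{149427}{14896} = \sqrt{-1580} - \frac{149427}{14896} = 2 i \sqrt{395} - \frac{149427}{14896} = - \frac{149427}{14896} + 2 i \sqrt{395}$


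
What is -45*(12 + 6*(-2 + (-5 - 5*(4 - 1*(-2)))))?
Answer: 9450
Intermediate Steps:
-45*(12 + 6*(-2 + (-5 - 5*(4 - 1*(-2))))) = -45*(12 + 6*(-2 + (-5 - 5*(4 + 2)))) = -45*(12 + 6*(-2 + (-5 - 5*6))) = -45*(12 + 6*(-2 + (-5 - 30))) = -45*(12 + 6*(-2 - 35)) = -45*(12 + 6*(-37)) = -45*(12 - 222) = -45*(-210) = 9450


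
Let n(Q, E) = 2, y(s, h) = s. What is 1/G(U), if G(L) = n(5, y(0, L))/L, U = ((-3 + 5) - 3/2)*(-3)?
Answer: -3/4 ≈ -0.75000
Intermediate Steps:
U = -3/2 (U = (2 - 3*1/2)*(-3) = (2 - 3/2)*(-3) = (1/2)*(-3) = -3/2 ≈ -1.5000)
G(L) = 2/L
1/G(U) = 1/(2/(-3/2)) = 1/(2*(-2/3)) = 1/(-4/3) = -3/4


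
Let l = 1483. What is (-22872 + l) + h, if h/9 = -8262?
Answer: -95747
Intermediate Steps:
h = -74358 (h = 9*(-8262) = -74358)
(-22872 + l) + h = (-22872 + 1483) - 74358 = -21389 - 74358 = -95747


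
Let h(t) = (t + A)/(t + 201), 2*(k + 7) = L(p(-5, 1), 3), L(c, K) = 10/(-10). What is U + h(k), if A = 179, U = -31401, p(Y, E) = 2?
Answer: -12151844/387 ≈ -31400.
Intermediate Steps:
L(c, K) = -1 (L(c, K) = 10*(-⅒) = -1)
k = -15/2 (k = -7 + (½)*(-1) = -7 - ½ = -15/2 ≈ -7.5000)
h(t) = (179 + t)/(201 + t) (h(t) = (t + 179)/(t + 201) = (179 + t)/(201 + t))
U + h(k) = -31401 + (179 - 15/2)/(201 - 15/2) = -31401 + (343/2)/(387/2) = -31401 + (2/387)*(343/2) = -31401 + 343/387 = -12151844/387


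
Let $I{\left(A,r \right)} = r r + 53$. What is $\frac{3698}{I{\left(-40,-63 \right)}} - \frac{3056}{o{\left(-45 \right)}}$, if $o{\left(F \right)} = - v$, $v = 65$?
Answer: $\frac{6265801}{130715} \approx 47.935$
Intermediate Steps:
$o{\left(F \right)} = -65$ ($o{\left(F \right)} = \left(-1\right) 65 = -65$)
$I{\left(A,r \right)} = 53 + r^{2}$ ($I{\left(A,r \right)} = r^{2} + 53 = 53 + r^{2}$)
$\frac{3698}{I{\left(-40,-63 \right)}} - \frac{3056}{o{\left(-45 \right)}} = \frac{3698}{53 + \left(-63\right)^{2}} - \frac{3056}{-65} = \frac{3698}{53 + 3969} - - \frac{3056}{65} = \frac{3698}{4022} + \frac{3056}{65} = 3698 \cdot \frac{1}{4022} + \frac{3056}{65} = \frac{1849}{2011} + \frac{3056}{65} = \frac{6265801}{130715}$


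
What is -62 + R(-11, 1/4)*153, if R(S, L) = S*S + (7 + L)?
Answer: 78241/4 ≈ 19560.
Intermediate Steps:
R(S, L) = 7 + L + S² (R(S, L) = S² + (7 + L) = 7 + L + S²)
-62 + R(-11, 1/4)*153 = -62 + (7 + 1/4 + (-11)²)*153 = -62 + (7 + ¼ + 121)*153 = -62 + (513/4)*153 = -62 + 78489/4 = 78241/4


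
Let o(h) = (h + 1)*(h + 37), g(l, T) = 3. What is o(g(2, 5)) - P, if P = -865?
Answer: 1025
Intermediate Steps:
o(h) = (1 + h)*(37 + h)
o(g(2, 5)) - P = (37 + 3² + 38*3) - 1*(-865) = (37 + 9 + 114) + 865 = 160 + 865 = 1025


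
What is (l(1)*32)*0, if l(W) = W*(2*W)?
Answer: 0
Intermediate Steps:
l(W) = 2*W**2
(l(1)*32)*0 = ((2*1**2)*32)*0 = ((2*1)*32)*0 = (2*32)*0 = 64*0 = 0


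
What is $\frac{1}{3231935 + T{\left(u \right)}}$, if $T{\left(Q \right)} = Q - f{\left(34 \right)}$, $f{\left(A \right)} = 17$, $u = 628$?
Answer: $\frac{1}{3232546} \approx 3.0935 \cdot 10^{-7}$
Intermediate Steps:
$T{\left(Q \right)} = -17 + Q$ ($T{\left(Q \right)} = Q - 17 = -17 + Q$)
$\frac{1}{3231935 + T{\left(u \right)}} = \frac{1}{3231935 + \left(-17 + 628\right)} = \frac{1}{3231935 + 611} = \frac{1}{3232546}$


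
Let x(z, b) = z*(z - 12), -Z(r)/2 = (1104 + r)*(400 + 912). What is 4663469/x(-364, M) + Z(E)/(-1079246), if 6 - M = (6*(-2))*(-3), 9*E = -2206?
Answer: 3433811147189/94956380064 ≈ 36.162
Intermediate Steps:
E = -2206/9 (E = (1/9)*(-2206) = -2206/9 ≈ -245.11)
Z(r) = -2896896 - 2624*r (Z(r) = -2*(1104 + r)*(400 + 912) = -2*(1104 + r)*1312 = -2*(1448448 + 1312*r) = -2896896 - 2624*r)
M = -30 (M = 6 - 6*(-2)*(-3) = 6 - (-12)*(-3) = 6 - 1*36 = 6 - 36 = -30)
x(z, b) = z*(-12 + z)
4663469/x(-364, M) + Z(E)/(-1079246) = 4663469/((-364*(-12 - 364))) + (-2896896 - 2624*(-2206/9))/(-1079246) = 4663469/((-364*(-376))) + (-2896896 + 5788544/9)*(-1/1079246) = 4663469/136864 - 20283520/9*(-1/1079246) = 4663469*(1/136864) + 10141760/4856607 = 4663469/136864 + 10141760/4856607 = 3433811147189/94956380064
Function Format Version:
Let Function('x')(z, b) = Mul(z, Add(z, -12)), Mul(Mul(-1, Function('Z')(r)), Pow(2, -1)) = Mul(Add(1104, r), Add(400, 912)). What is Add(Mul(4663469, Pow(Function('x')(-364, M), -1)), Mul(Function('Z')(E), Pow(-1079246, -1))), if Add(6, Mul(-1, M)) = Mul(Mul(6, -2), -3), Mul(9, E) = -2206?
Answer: Rational(3433811147189, 94956380064) ≈ 36.162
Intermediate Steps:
E = Rational(-2206, 9) (E = Mul(Rational(1, 9), -2206) = Rational(-2206, 9) ≈ -245.11)
Function('Z')(r) = Add(-2896896, Mul(-2624, r)) (Function('Z')(r) = Mul(-2, Mul(Add(1104, r), Add(400, 912))) = Mul(-2, Mul(Add(1104, r), 1312)) = Mul(-2, Add(1448448, Mul(1312, r))) = Add(-2896896, Mul(-2624, r)))
M = -30 (M = Add(6, Mul(-1, Mul(Mul(6, -2), -3))) = Add(6, Mul(-1, Mul(-12, -3))) = Add(6, Mul(-1, 36)) = Add(6, -36) = -30)
Function('x')(z, b) = Mul(z, Add(-12, z))
Add(Mul(4663469, Pow(Function('x')(-364, M), -1)), Mul(Function('Z')(E), Pow(-1079246, -1))) = Add(Mul(4663469, Pow(Mul(-364, Add(-12, -364)), -1)), Mul(Add(-2896896, Mul(-2624, Rational(-2206, 9))), Pow(-1079246, -1))) = Add(Mul(4663469, Pow(Mul(-364, -376), -1)), Mul(Add(-2896896, Rational(5788544, 9)), Rational(-1, 1079246))) = Add(Mul(4663469, Pow(136864, -1)), Mul(Rational(-20283520, 9), Rational(-1, 1079246))) = Add(Mul(4663469, Rational(1, 136864)), Rational(10141760, 4856607)) = Add(Rational(4663469, 136864), Rational(10141760, 4856607)) = Rational(3433811147189, 94956380064)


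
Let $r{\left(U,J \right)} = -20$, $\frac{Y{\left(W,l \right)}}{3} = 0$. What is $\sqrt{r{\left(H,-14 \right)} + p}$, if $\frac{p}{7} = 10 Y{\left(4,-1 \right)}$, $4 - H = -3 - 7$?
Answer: $2 i \sqrt{5} \approx 4.4721 i$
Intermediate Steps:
$H = 14$ ($H = 4 - \left(-3 - 7\right) = 4 - -10 = 4 + 10 = 14$)
$Y{\left(W,l \right)} = 0$ ($Y{\left(W,l \right)} = 3 \cdot 0 = 0$)
$p = 0$ ($p = 7 \cdot 10 \cdot 0 = 7 \cdot 0 = 0$)
$\sqrt{r{\left(H,-14 \right)} + p} = \sqrt{-20 + 0} = \sqrt{-20} = 2 i \sqrt{5}$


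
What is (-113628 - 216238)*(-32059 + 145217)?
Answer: -37326976828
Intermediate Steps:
(-113628 - 216238)*(-32059 + 145217) = -329866*113158 = -37326976828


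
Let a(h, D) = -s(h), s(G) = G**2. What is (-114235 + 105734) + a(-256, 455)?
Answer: -74037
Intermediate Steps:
a(h, D) = -h**2
(-114235 + 105734) + a(-256, 455) = (-114235 + 105734) - 1*(-256)**2 = -8501 - 1*65536 = -8501 - 65536 = -74037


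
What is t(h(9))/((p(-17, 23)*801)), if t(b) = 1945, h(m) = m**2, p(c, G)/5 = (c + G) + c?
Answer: -389/8811 ≈ -0.044149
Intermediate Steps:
p(c, G) = 5*G + 10*c (p(c, G) = 5*((c + G) + c) = 5*((G + c) + c) = 5*(G + 2*c) = 5*G + 10*c)
t(h(9))/((p(-17, 23)*801)) = 1945/(((5*23 + 10*(-17))*801)) = 1945/(((115 - 170)*801)) = 1945/((-55*801)) = 1945/(-44055) = 1945*(-1/44055) = -389/8811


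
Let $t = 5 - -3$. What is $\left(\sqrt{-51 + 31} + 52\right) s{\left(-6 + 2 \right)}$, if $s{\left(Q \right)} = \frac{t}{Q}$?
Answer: $-104 - 4 i \sqrt{5} \approx -104.0 - 8.9443 i$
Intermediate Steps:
$t = 8$ ($t = 5 + 3 = 8$)
$s{\left(Q \right)} = \frac{8}{Q}$
$\left(\sqrt{-51 + 31} + 52\right) s{\left(-6 + 2 \right)} = \left(\sqrt{-51 + 31} + 52\right) \frac{8}{-6 + 2} = \left(\sqrt{-20} + 52\right) \frac{8}{-4} = \left(2 i \sqrt{5} + 52\right) 8 \left(- \frac{1}{4}\right) = \left(52 + 2 i \sqrt{5}\right) \left(-2\right) = -104 - 4 i \sqrt{5}$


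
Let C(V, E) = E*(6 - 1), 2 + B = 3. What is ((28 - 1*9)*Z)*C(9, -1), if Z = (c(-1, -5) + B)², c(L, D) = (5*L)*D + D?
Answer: -41895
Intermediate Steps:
B = 1 (B = -2 + 3 = 1)
C(V, E) = 5*E (C(V, E) = E*5 = 5*E)
c(L, D) = D + 5*D*L (c(L, D) = 5*D*L + D = D + 5*D*L)
Z = 441 (Z = (-5*(1 + 5*(-1)) + 1)² = (-5*(1 - 5) + 1)² = (-5*(-4) + 1)² = (20 + 1)² = 21² = 441)
((28 - 1*9)*Z)*C(9, -1) = ((28 - 1*9)*441)*(5*(-1)) = ((28 - 9)*441)*(-5) = (19*441)*(-5) = 8379*(-5) = -41895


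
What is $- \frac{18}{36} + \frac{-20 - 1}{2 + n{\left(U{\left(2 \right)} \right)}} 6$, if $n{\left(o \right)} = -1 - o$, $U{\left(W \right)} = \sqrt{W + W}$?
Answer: $\frac{251}{2} \approx 125.5$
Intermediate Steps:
$U{\left(W \right)} = \sqrt{2} \sqrt{W}$ ($U{\left(W \right)} = \sqrt{2 W} = \sqrt{2} \sqrt{W}$)
$- \frac{18}{36} + \frac{-20 - 1}{2 + n{\left(U{\left(2 \right)} \right)}} 6 = - \frac{18}{36} + \frac{-20 - 1}{2 - \left(1 + \sqrt{2} \sqrt{2}\right)} 6 = \left(-18\right) \frac{1}{36} + - \frac{21}{2 - 3} \cdot 6 = - \frac{1}{2} + - \frac{21}{2 - 3} \cdot 6 = - \frac{1}{2} + - \frac{21}{-1} \cdot 6 = - \frac{1}{2} + \left(-21\right) \left(-1\right) 6 = - \frac{1}{2} + 21 \cdot 6 = - \frac{1}{2} + 126 = \frac{251}{2}$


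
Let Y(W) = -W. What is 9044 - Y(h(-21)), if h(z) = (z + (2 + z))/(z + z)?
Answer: 189944/21 ≈ 9045.0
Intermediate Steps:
h(z) = (2 + 2*z)/(2*z) (h(z) = (2 + 2*z)/((2*z)) = (2 + 2*z)*(1/(2*z)) = (2 + 2*z)/(2*z))
9044 - Y(h(-21)) = 9044 - (-1)*(1 - 21)/(-21) = 9044 - (-1)*(-1/21*(-20)) = 9044 - (-1)*20/21 = 9044 - 1*(-20/21) = 9044 + 20/21 = 189944/21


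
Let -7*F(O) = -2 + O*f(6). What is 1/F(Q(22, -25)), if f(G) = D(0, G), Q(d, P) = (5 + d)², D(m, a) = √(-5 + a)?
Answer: -7/727 ≈ -0.0096286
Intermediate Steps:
f(G) = √(-5 + G)
F(O) = 2/7 - O/7 (F(O) = -(-2 + O*√(-5 + 6))/7 = -(-2 + O*√1)/7 = -(-2 + O*1)/7 = -(-2 + O)/7 = 2/7 - O/7)
1/F(Q(22, -25)) = 1/(2/7 - (5 + 22)²/7) = 1/(2/7 - ⅐*27²) = 1/(2/7 - ⅐*729) = 1/(2/7 - 729/7) = 1/(-727/7) = -7/727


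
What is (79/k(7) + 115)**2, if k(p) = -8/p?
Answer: 134689/64 ≈ 2104.5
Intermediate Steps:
(79/k(7) + 115)**2 = (79/((-8/7)) + 115)**2 = (79/((-8*1/7)) + 115)**2 = (79/(-8/7) + 115)**2 = (79*(-7/8) + 115)**2 = (-553/8 + 115)**2 = (367/8)**2 = 134689/64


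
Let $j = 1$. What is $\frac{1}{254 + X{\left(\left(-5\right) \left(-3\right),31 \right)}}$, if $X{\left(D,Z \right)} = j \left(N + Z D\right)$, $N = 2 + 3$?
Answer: $\frac{1}{724} \approx 0.0013812$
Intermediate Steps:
$N = 5$
$X{\left(D,Z \right)} = 5 + D Z$ ($X{\left(D,Z \right)} = 1 \left(5 + Z D\right) = 1 \left(5 + D Z\right) = 5 + D Z$)
$\frac{1}{254 + X{\left(\left(-5\right) \left(-3\right),31 \right)}} = \frac{1}{254 + \left(5 + \left(-5\right) \left(-3\right) 31\right)} = \frac{1}{254 + \left(5 + 15 \cdot 31\right)} = \frac{1}{254 + \left(5 + 465\right)} = \frac{1}{254 + 470} = \frac{1}{724}$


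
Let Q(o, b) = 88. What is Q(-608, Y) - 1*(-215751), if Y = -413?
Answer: 215839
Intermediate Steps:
Q(-608, Y) - 1*(-215751) = 88 - 1*(-215751) = 88 + 215751 = 215839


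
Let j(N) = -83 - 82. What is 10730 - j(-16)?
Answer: 10895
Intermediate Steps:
j(N) = -165
10730 - j(-16) = 10730 - 1*(-165) = 10730 + 165 = 10895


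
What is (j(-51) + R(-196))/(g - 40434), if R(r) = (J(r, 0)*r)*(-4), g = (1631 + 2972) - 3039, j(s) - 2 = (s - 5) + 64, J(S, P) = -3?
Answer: 1171/19435 ≈ 0.060252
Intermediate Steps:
j(s) = 61 + s (j(s) = 2 + ((s - 5) + 64) = 2 + ((-5 + s) + 64) = 2 + (59 + s) = 61 + s)
g = 1564 (g = 4603 - 3039 = 1564)
R(r) = 12*r (R(r) = -3*r*(-4) = 12*r)
(j(-51) + R(-196))/(g - 40434) = ((61 - 51) + 12*(-196))/(1564 - 40434) = (10 - 2352)/(-38870) = -2342*(-1/38870) = 1171/19435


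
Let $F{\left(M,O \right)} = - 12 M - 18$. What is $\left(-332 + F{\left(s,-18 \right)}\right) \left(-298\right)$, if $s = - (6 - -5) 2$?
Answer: $25628$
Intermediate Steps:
$s = -22$ ($s = - (6 + 5) 2 = \left(-1\right) 11 \cdot 2 = \left(-11\right) 2 = -22$)
$F{\left(M,O \right)} = -18 - 12 M$
$\left(-332 + F{\left(s,-18 \right)}\right) \left(-298\right) = \left(-332 - -246\right) \left(-298\right) = \left(-332 + \left(-18 + 264\right)\right) \left(-298\right) = \left(-332 + 246\right) \left(-298\right) = \left(-86\right) \left(-298\right) = 25628$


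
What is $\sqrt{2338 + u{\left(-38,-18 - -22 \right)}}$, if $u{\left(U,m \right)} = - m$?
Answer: $\sqrt{2334} \approx 48.311$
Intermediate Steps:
$\sqrt{2338 + u{\left(-38,-18 - -22 \right)}} = \sqrt{2338 - \left(-18 - -22\right)} = \sqrt{2338 - \left(-18 + 22\right)} = \sqrt{2338 - 4} = \sqrt{2334}$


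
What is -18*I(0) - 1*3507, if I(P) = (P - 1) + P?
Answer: -3489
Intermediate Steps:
I(P) = -1 + 2*P (I(P) = (-1 + P) + P = -1 + 2*P)
-18*I(0) - 1*3507 = -18*(-1 + 2*0) - 1*3507 = -18*(-1 + 0) - 3507 = -18*(-1) - 3507 = 18 - 3507 = -3489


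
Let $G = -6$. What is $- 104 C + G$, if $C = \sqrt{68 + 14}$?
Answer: $-6 - 104 \sqrt{82} \approx -947.76$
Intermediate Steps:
$C = \sqrt{82} \approx 9.0554$
$- 104 C + G = - 104 \sqrt{82} - 6 = -6 - 104 \sqrt{82}$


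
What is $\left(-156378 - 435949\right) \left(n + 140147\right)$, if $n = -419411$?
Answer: $165415607328$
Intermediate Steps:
$\left(-156378 - 435949\right) \left(n + 140147\right) = \left(-156378 - 435949\right) \left(-419411 + 140147\right) = \left(-592327\right) \left(-279264\right) = 165415607328$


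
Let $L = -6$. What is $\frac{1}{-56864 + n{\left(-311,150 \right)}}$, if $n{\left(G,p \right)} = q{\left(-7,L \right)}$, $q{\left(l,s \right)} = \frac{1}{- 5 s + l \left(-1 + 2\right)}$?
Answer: $- \frac{23}{1307871} \approx -1.7586 \cdot 10^{-5}$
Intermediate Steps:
$q{\left(l,s \right)} = \frac{1}{l - 5 s}$ ($q{\left(l,s \right)} = \frac{1}{- 5 s + l 1} = \frac{1}{- 5 s + l} = \frac{1}{l - 5 s}$)
$n{\left(G,p \right)} = \frac{1}{23}$ ($n{\left(G,p \right)} = \frac{1}{-7 - -30} = \frac{1}{-7 + 30} = \frac{1}{23}$)
$\frac{1}{-56864 + n{\left(-311,150 \right)}} = \frac{1}{-56864 + \frac{1}{23}} = \frac{1}{- \frac{1307871}{23}} = - \frac{23}{1307871}$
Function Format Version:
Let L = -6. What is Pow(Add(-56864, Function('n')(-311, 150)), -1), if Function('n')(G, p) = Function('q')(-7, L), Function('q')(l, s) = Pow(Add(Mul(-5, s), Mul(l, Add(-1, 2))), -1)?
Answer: Rational(-23, 1307871) ≈ -1.7586e-5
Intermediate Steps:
Function('q')(l, s) = Pow(Add(l, Mul(-5, s)), -1) (Function('q')(l, s) = Pow(Add(Mul(-5, s), Mul(l, 1)), -1) = Pow(Add(Mul(-5, s), l), -1) = Pow(Add(l, Mul(-5, s)), -1))
Function('n')(G, p) = Rational(1, 23) (Function('n')(G, p) = Pow(Add(-7, Mul(-5, -6)), -1) = Pow(Add(-7, 30), -1) = Pow(23, -1) = Rational(1, 23))
Pow(Add(-56864, Function('n')(-311, 150)), -1) = Pow(Add(-56864, Rational(1, 23)), -1) = Pow(Rational(-1307871, 23), -1) = Rational(-23, 1307871)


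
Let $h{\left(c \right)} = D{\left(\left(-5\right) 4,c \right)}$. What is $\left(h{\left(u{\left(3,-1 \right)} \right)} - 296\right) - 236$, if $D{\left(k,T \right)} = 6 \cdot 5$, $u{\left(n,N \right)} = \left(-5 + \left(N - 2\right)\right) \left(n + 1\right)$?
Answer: $-502$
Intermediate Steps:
$u{\left(n,N \right)} = \left(1 + n\right) \left(-7 + N\right)$ ($u{\left(n,N \right)} = \left(-5 + \left(N - 2\right)\right) \left(1 + n\right) = \left(-5 + \left(-2 + N\right)\right) \left(1 + n\right) = \left(-7 + N\right) \left(1 + n\right) = \left(1 + n\right) \left(-7 + N\right)$)
$D{\left(k,T \right)} = 30$
$h{\left(c \right)} = 30$
$\left(h{\left(u{\left(3,-1 \right)} \right)} - 296\right) - 236 = \left(30 - 296\right) - 236 = -266 - 236 = -502$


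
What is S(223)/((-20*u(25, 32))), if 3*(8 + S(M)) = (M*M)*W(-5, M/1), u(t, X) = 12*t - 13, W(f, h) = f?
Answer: 248669/17220 ≈ 14.441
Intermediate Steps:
u(t, X) = -13 + 12*t
S(M) = -8 - 5*M²/3 (S(M) = -8 + ((M*M)*(-5))/3 = -8 + (M²*(-5))/3 = -8 + (-5*M²)/3 = -8 - 5*M²/3)
S(223)/((-20*u(25, 32))) = (-8 - 5/3*223²)/((-20*(-13 + 12*25))) = (-8 - 5/3*49729)/((-20*(-13 + 300))) = (-8 - 248645/3)/((-20*287)) = -248669/3/(-5740) = -248669/3*(-1/5740) = 248669/17220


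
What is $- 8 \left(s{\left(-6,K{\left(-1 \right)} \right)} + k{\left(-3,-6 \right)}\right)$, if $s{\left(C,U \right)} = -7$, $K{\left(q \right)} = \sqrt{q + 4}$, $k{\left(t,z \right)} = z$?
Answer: $104$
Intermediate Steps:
$K{\left(q \right)} = \sqrt{4 + q}$
$- 8 \left(s{\left(-6,K{\left(-1 \right)} \right)} + k{\left(-3,-6 \right)}\right) = - 8 \left(-7 - 6\right) = \left(-8\right) \left(-13\right) = 104$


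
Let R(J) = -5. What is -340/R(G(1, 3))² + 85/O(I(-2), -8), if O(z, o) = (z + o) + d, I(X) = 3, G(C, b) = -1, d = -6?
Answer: -1173/55 ≈ -21.327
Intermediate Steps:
O(z, o) = -6 + o + z (O(z, o) = (z + o) - 6 = (o + z) - 6 = -6 + o + z)
-340/R(G(1, 3))² + 85/O(I(-2), -8) = -340/((-5)²) + 85/(-6 - 8 + 3) = -340/25 + 85/(-11) = -340*1/25 + 85*(-1/11) = -68/5 - 85/11 = -1173/55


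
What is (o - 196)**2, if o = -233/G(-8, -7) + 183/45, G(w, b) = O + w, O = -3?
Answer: 793774276/27225 ≈ 29156.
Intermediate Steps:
G(w, b) = -3 + w
o = 4166/165 (o = -233/(-3 - 8) + 183/45 = -233/(-11) + 183*(1/45) = -233*(-1/11) + 61/15 = 233/11 + 61/15 = 4166/165 ≈ 25.248)
(o - 196)**2 = (4166/165 - 196)**2 = (-28174/165)**2 = 793774276/27225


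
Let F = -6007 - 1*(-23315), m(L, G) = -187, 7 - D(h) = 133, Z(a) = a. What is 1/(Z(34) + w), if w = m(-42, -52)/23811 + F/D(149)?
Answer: -500031/51689671 ≈ -0.0096737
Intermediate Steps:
D(h) = -126 (D(h) = 7 - 1*133 = 7 - 133 = -126)
F = 17308 (F = -6007 + 23315 = 17308)
w = -68690725/500031 (w = -187/23811 + 17308/(-126) = -187*1/23811 + 17308*(-1/126) = -187/23811 - 8654/63 = -68690725/500031 ≈ -137.37)
1/(Z(34) + w) = 1/(34 - 68690725/500031) = 1/(-51689671/500031) = -500031/51689671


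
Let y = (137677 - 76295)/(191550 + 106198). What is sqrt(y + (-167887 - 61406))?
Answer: I*sqrt(5081923470599734)/148874 ≈ 478.85*I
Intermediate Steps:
y = 30691/148874 (y = 61382/297748 = 61382*(1/297748) = 30691/148874 ≈ 0.20615)
sqrt(y + (-167887 - 61406)) = sqrt(30691/148874 + (-167887 - 61406)) = sqrt(30691/148874 - 229293) = sqrt(-34135735391/148874) = I*sqrt(5081923470599734)/148874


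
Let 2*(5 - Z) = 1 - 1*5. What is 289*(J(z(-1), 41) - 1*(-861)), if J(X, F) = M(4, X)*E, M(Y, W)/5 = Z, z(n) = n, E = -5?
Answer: 198254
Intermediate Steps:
Z = 7 (Z = 5 - (1 - 1*5)/2 = 5 - (1 - 5)/2 = 5 - ½*(-4) = 5 + 2 = 7)
M(Y, W) = 35 (M(Y, W) = 5*7 = 35)
J(X, F) = -175 (J(X, F) = 35*(-5) = -175)
289*(J(z(-1), 41) - 1*(-861)) = 289*(-175 - 1*(-861)) = 289*(-175 + 861) = 289*686 = 198254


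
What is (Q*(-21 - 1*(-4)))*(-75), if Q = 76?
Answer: 96900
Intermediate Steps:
(Q*(-21 - 1*(-4)))*(-75) = (76*(-21 - 1*(-4)))*(-75) = (76*(-21 + 4))*(-75) = (76*(-17))*(-75) = -1292*(-75) = 96900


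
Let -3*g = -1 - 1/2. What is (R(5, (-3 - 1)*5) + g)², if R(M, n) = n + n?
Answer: 6241/4 ≈ 1560.3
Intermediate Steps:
R(M, n) = 2*n
g = ½ (g = -(-1 - 1/2)/3 = -(-1 + (½)*(-1))/3 = -(-1 - ½)/3 = -⅓*(-3/2) = ½ ≈ 0.50000)
(R(5, (-3 - 1)*5) + g)² = (2*((-3 - 1)*5) + ½)² = (2*(-4*5) + ½)² = (2*(-20) + ½)² = (-40 + ½)² = (-79/2)² = 6241/4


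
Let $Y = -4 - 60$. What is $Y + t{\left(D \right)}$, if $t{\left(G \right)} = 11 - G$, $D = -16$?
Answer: $-37$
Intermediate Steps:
$Y = -64$ ($Y = -4 - 60 = -64$)
$Y + t{\left(D \right)} = -64 + \left(11 - -16\right) = -64 + \left(11 + 16\right) = -64 + 27 = -37$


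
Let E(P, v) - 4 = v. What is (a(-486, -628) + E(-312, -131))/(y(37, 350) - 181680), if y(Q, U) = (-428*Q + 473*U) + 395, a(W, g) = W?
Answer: 613/31571 ≈ 0.019417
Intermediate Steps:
E(P, v) = 4 + v
y(Q, U) = 395 - 428*Q + 473*U
(a(-486, -628) + E(-312, -131))/(y(37, 350) - 181680) = (-486 + (4 - 131))/((395 - 428*37 + 473*350) - 181680) = (-486 - 127)/((395 - 15836 + 165550) - 181680) = -613/(150109 - 181680) = -613/(-31571) = -613*(-1/31571) = 613/31571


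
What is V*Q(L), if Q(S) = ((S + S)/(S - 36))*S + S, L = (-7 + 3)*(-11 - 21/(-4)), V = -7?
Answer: 5313/13 ≈ 408.69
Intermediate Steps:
L = 23 (L = -4*(-11 - 21*(-¼)) = -4*(-11 + 21/4) = -4*(-23/4) = 23)
Q(S) = S + 2*S²/(-36 + S) (Q(S) = ((2*S)/(-36 + S))*S + S = (2*S/(-36 + S))*S + S = 2*S²/(-36 + S) + S = S + 2*S²/(-36 + S))
V*Q(L) = -21*23*(-12 + 23)/(-36 + 23) = -21*23*11/(-13) = -21*23*(-1)*11/13 = -7*(-759/13) = 5313/13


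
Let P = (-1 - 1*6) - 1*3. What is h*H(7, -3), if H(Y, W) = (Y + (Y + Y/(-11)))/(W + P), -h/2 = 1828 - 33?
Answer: 527730/143 ≈ 3690.4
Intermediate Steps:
P = -10 (P = (-1 - 6) - 3 = -7 - 3 = -10)
h = -3590 (h = -2*(1828 - 33) = -2*1795 = -3590)
H(Y, W) = 21*Y/(11*(-10 + W)) (H(Y, W) = (Y + (Y + Y/(-11)))/(W - 10) = (Y + (Y + Y*(-1/11)))/(-10 + W) = (Y + (Y - Y/11))/(-10 + W) = (Y + 10*Y/11)/(-10 + W) = (21*Y/11)/(-10 + W) = 21*Y/(11*(-10 + W)))
h*H(7, -3) = -75390*7/(11*(-10 - 3)) = -75390*7/(11*(-13)) = -75390*7*(-1)/(11*13) = -3590*(-147/143) = 527730/143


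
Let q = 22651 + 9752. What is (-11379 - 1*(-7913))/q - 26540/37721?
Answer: -990716606/1222273563 ≈ -0.81055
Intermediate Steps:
q = 32403
(-11379 - 1*(-7913))/q - 26540/37721 = (-11379 - 1*(-7913))/32403 - 26540/37721 = (-11379 + 7913)*(1/32403) - 26540*1/37721 = -3466*1/32403 - 26540/37721 = -3466/32403 - 26540/37721 = -990716606/1222273563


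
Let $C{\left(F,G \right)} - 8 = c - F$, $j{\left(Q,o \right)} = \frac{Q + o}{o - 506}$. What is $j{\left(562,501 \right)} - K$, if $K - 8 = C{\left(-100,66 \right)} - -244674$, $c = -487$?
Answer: $- \frac{1222578}{5} \approx -2.4452 \cdot 10^{5}$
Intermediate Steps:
$j{\left(Q,o \right)} = \frac{Q + o}{-506 + o}$
$C{\left(F,G \right)} = -479 - F$ ($C{\left(F,G \right)} = 8 - \left(487 + F\right) = -479 - F$)
$K = 244303$ ($K = 8 - -244295 = 8 + \left(\left(-479 + 100\right) + 244674\right) = 8 + \left(-379 + 244674\right) = 8 + 244295 = 244303$)
$j{\left(562,501 \right)} - K = \frac{562 + 501}{-506 + 501} - 244303 = \frac{1}{-5} \cdot 1063 - 244303 = \left(- \frac{1}{5}\right) 1063 - 244303 = - \frac{1063}{5} - 244303 = - \frac{1222578}{5}$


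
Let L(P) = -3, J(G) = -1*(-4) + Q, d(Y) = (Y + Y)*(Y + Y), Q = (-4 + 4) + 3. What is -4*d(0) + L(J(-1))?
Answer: -3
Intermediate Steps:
Q = 3 (Q = 0 + 3 = 3)
d(Y) = 4*Y² (d(Y) = (2*Y)*(2*Y) = 4*Y²)
J(G) = 7 (J(G) = -1*(-4) + 3 = 4 + 3 = 7)
-4*d(0) + L(J(-1)) = -16*0² - 3 = -16*0 - 3 = -4*0 - 3 = 0 - 3 = -3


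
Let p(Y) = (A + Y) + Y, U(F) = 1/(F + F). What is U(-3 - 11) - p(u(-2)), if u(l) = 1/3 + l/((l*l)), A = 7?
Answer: -563/84 ≈ -6.7024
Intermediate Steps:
u(l) = ⅓ + 1/l (u(l) = 1*(⅓) + l/(l²) = ⅓ + l/l² = ⅓ + 1/l)
U(F) = 1/(2*F)
p(Y) = 7 + 2*Y (p(Y) = (7 + Y) + Y = 7 + 2*Y)
U(-3 - 11) - p(u(-2)) = 1/(2*(-3 - 11)) - (7 + 2*((⅓)*(3 - 2)/(-2))) = (½)/(-14) - (7 + 2*((⅓)*(-½)*1)) = (½)*(-1/14) - (7 + 2*(-⅙)) = -1/28 - (7 - ⅓) = -1/28 - 1*20/3 = -1/28 - 20/3 = -563/84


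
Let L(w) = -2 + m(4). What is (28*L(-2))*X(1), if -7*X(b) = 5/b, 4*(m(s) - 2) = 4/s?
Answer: -5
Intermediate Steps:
m(s) = 2 + 1/s (m(s) = 2 + (4/s)/4 = 2 + 1/s)
L(w) = 1/4 (L(w) = -2 + (2 + 1/4) = -2 + 9/4 = 1/4)
X(b) = -5/(7*b)
(28*L(-2))*X(1) = (28*(1/4))*(-5/7/1) = 7*(-5/7*1) = 7*(-5/7) = -5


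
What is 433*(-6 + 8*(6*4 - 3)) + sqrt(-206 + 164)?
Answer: 70146 + I*sqrt(42) ≈ 70146.0 + 6.4807*I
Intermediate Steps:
433*(-6 + 8*(6*4 - 3)) + sqrt(-206 + 164) = 433*(-6 + 8*(24 - 3)) + sqrt(-42) = 433*(-6 + 8*21) + I*sqrt(42) = 433*(-6 + 168) + I*sqrt(42) = 433*162 + I*sqrt(42) = 70146 + I*sqrt(42)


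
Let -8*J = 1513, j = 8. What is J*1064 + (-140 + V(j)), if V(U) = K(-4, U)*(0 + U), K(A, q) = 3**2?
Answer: -201297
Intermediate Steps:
K(A, q) = 9
V(U) = 9*U (V(U) = 9*(0 + U) = 9*U)
J = -1513/8 (J = -1/8*1513 = -1513/8 ≈ -189.13)
J*1064 + (-140 + V(j)) = -1513/8*1064 + (-140 + 9*8) = -201229 + (-140 + 72) = -201229 - 68 = -201297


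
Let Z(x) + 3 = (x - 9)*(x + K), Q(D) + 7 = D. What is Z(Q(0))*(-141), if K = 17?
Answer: 22983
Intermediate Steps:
Q(D) = -7 + D
Z(x) = -3 + (-9 + x)*(17 + x) (Z(x) = -3 + (x - 9)*(x + 17) = -3 + (-9 + x)*(17 + x))
Z(Q(0))*(-141) = (-156 + (-7 + 0)² + 8*(-7 + 0))*(-141) = (-156 + (-7)² + 8*(-7))*(-141) = (-156 + 49 - 56)*(-141) = -163*(-141) = 22983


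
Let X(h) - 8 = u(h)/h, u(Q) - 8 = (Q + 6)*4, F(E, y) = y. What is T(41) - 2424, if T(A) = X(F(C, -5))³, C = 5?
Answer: -281048/125 ≈ -2248.4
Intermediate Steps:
u(Q) = 32 + 4*Q (u(Q) = 8 + (Q + 6)*4 = 8 + (6 + Q)*4 = 8 + (24 + 4*Q) = 32 + 4*Q)
X(h) = 8 + (32 + 4*h)/h
T(A) = 21952/125 (T(A) = (12 + 32/(-5))³ = (12 + 32*(-⅕))³ = (12 - 32/5)³ = (28/5)³ = 21952/125)
T(41) - 2424 = 21952/125 - 2424 = -281048/125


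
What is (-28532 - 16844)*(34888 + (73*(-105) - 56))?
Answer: -1232729792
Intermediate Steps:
(-28532 - 16844)*(34888 + (73*(-105) - 56)) = -45376*(34888 + (-7665 - 56)) = -45376*(34888 - 7721) = -45376*27167 = -1232729792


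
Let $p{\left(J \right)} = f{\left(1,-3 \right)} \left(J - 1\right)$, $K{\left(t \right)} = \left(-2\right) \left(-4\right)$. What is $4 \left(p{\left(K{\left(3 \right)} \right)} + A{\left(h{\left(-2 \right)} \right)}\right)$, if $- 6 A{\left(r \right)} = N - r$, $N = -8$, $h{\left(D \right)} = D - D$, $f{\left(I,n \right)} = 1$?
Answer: $\frac{100}{3} \approx 33.333$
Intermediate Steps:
$K{\left(t \right)} = 8$
$h{\left(D \right)} = 0$
$A{\left(r \right)} = \frac{4}{3} + \frac{r}{6}$ ($A{\left(r \right)} = - \frac{-8 - r}{6} = \frac{4}{3} + \frac{r}{6}$)
$p{\left(J \right)} = -1 + J$ ($p{\left(J \right)} = 1 \left(J - 1\right) = 1 \left(-1 + J\right) = -1 + J$)
$4 \left(p{\left(K{\left(3 \right)} \right)} + A{\left(h{\left(-2 \right)} \right)}\right) = 4 \left(\left(-1 + 8\right) + \left(\frac{4}{3} + \frac{1}{6} \cdot 0\right)\right) = 4 \left(7 + \left(\frac{4}{3} + 0\right)\right) = 4 \left(7 + \frac{4}{3}\right) = 4 \cdot \frac{25}{3} = \frac{100}{3}$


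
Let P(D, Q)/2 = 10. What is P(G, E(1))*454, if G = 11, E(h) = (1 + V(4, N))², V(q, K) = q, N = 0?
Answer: 9080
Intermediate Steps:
E(h) = 25 (E(h) = (1 + 4)² = 5² = 25)
P(D, Q) = 20 (P(D, Q) = 2*10 = 20)
P(G, E(1))*454 = 20*454 = 9080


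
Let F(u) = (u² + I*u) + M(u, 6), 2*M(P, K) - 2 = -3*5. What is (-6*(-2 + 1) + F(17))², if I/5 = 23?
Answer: 20133169/4 ≈ 5.0333e+6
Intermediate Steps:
M(P, K) = -13/2 (M(P, K) = 1 + (-3*5)/2 = 1 + (½)*(-15) = 1 - 15/2 = -13/2)
I = 115 (I = 5*23 = 115)
F(u) = -13/2 + u² + 115*u (F(u) = (u² + 115*u) - 13/2 = -13/2 + u² + 115*u)
(-6*(-2 + 1) + F(17))² = (-6*(-2 + 1) + (-13/2 + 17² + 115*17))² = (-6*(-1) + (-13/2 + 289 + 1955))² = (6 + 4475/2)² = (4487/2)² = 20133169/4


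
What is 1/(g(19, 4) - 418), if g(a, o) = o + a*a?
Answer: -1/53 ≈ -0.018868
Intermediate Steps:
g(a, o) = o + a²
1/(g(19, 4) - 418) = 1/((4 + 19²) - 418) = 1/((4 + 361) - 418) = 1/(365 - 418) = 1/(-53) = -1/53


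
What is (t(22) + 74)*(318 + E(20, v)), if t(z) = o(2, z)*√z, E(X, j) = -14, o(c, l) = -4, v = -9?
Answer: 22496 - 1216*√22 ≈ 16792.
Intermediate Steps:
t(z) = -4*√z
(t(22) + 74)*(318 + E(20, v)) = (-4*√22 + 74)*(318 - 14) = (74 - 4*√22)*304 = 22496 - 1216*√22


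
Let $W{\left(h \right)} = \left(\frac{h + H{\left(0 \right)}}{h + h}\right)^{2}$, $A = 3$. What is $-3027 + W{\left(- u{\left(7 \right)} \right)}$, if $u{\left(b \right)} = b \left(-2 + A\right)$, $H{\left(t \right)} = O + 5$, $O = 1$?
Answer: $- \frac{593291}{196} \approx -3027.0$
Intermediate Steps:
$H{\left(t \right)} = 6$ ($H{\left(t \right)} = 1 + 5 = 6$)
$u{\left(b \right)} = b$ ($u{\left(b \right)} = b \left(-2 + 3\right) = b 1 = b$)
$W{\left(h \right)} = \frac{\left(6 + h\right)^{2}}{4 h^{2}}$ ($W{\left(h \right)} = \left(\frac{h + 6}{h + h}\right)^{2} = \left(\frac{6 + h}{2 h}\right)^{2} = \frac{\left(6 + h\right)^{2}}{4 h^{2}}$)
$-3027 + W{\left(- u{\left(7 \right)} \right)} = -3027 + \frac{\left(6 - 7\right)^{2}}{4 \cdot 49} = -3027 + \frac{1}{4} \cdot \frac{1}{49} \left(-1\right)^{2} = -3027 + \frac{1}{4} \cdot \frac{1}{49} \cdot 1 = -3027 + \frac{1}{196} = - \frac{593291}{196}$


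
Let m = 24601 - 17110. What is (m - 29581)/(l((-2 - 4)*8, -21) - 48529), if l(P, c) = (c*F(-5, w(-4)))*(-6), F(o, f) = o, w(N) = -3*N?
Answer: 22090/49159 ≈ 0.44936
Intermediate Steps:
m = 7491
l(P, c) = 30*c (l(P, c) = (c*(-5))*(-6) = -5*c*(-6) = 30*c)
(m - 29581)/(l((-2 - 4)*8, -21) - 48529) = (7491 - 29581)/(30*(-21) - 48529) = -22090/(-630 - 48529) = -22090/(-49159) = -22090*(-1/49159) = 22090/49159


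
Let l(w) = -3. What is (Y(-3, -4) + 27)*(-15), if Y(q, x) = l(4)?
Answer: -360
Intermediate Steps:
Y(q, x) = -3
(Y(-3, -4) + 27)*(-15) = (-3 + 27)*(-15) = 24*(-15) = -360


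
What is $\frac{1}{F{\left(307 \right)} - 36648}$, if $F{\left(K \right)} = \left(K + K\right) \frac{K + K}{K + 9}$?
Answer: $- \frac{79}{2800943} \approx -2.8205 \cdot 10^{-5}$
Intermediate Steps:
$F{\left(K \right)} = \frac{4 K^{2}}{9 + K}$ ($F{\left(K \right)} = 2 K \frac{2 K}{9 + K} = \frac{4 K^{2}}{9 + K}$)
$\frac{1}{F{\left(307 \right)} - 36648} = \frac{1}{\frac{4 \cdot 307^{2}}{9 + 307} - 36648} = \frac{1}{4 \cdot 94249 \cdot \frac{1}{316} - 36648} = \frac{1}{\frac{94249}{79} - 36648} = \frac{1}{- \frac{2800943}{79}} = - \frac{79}{2800943}$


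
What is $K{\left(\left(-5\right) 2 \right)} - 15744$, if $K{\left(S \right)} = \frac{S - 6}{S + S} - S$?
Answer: $- \frac{78666}{5} \approx -15733.0$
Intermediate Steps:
$K{\left(S \right)} = - S + \frac{-6 + S}{2 S}$ ($K{\left(S \right)} = \frac{-6 + S}{2 S} - S = - S + \frac{-6 + S}{2 S}$)
$K{\left(\left(-5\right) 2 \right)} - 15744 = \left(\frac{1}{2} - \left(-5\right) 2 - \frac{3}{\left(-5\right) 2}\right) - 15744 = \left(\frac{1}{2} - -10 - \frac{3}{-10}\right) - 15744 = \left(\frac{1}{2} + 10 - - \frac{3}{10}\right) - 15744 = \left(\frac{1}{2} + 10 + \frac{3}{10}\right) - 15744 = \frac{54}{5} - 15744 = - \frac{78666}{5}$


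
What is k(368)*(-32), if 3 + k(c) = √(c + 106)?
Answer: 96 - 32*√474 ≈ -600.69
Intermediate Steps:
k(c) = -3 + √(106 + c) (k(c) = -3 + √(c + 106) = -3 + √(106 + c))
k(368)*(-32) = (-3 + √(106 + 368))*(-32) = (-3 + √474)*(-32) = 96 - 32*√474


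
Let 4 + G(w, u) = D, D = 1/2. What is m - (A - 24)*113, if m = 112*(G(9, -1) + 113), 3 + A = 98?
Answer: 4241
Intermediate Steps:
A = 95 (A = -3 + 98 = 95)
D = 1/2 ≈ 0.50000
G(w, u) = -7/2 (G(w, u) = -4 + 1/2 = -7/2)
m = 12264 (m = 112*(-7/2 + 113) = 112*(219/2) = 12264)
m - (A - 24)*113 = 12264 - (95 - 24)*113 = 12264 - 71*113 = 12264 - 1*8023 = 12264 - 8023 = 4241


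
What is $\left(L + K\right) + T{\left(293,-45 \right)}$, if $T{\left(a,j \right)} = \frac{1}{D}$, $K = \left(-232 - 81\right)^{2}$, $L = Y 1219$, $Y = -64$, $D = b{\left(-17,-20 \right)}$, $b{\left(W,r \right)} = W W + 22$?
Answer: $\frac{6205384}{311} \approx 19953.0$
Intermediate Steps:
$b{\left(W,r \right)} = 22 + W^{2}$ ($b{\left(W,r \right)} = W^{2} + 22 = 22 + W^{2}$)
$D = 311$ ($D = 22 + \left(-17\right)^{2} = 22 + 289 = 311$)
$L = -78016$ ($L = \left(-64\right) 1219 = -78016$)
$K = 97969$ ($K = \left(-313\right)^{2} = 97969$)
$T{\left(a,j \right)} = \frac{1}{311}$
$\left(L + K\right) + T{\left(293,-45 \right)} = \left(-78016 + 97969\right) + \frac{1}{311} = 19953 + \frac{1}{311} = \frac{6205384}{311}$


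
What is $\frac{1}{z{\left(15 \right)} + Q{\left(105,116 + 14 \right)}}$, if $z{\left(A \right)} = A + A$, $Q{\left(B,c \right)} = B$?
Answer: $\frac{1}{135} \approx 0.0074074$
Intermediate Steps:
$z{\left(A \right)} = 2 A$
$\frac{1}{z{\left(15 \right)} + Q{\left(105,116 + 14 \right)}} = \frac{1}{2 \cdot 15 + 105} = \frac{1}{30 + 105} = \frac{1}{135}$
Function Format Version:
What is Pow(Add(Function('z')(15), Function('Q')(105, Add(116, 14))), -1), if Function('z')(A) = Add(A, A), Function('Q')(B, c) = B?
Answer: Rational(1, 135) ≈ 0.0074074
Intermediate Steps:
Function('z')(A) = Mul(2, A)
Pow(Add(Function('z')(15), Function('Q')(105, Add(116, 14))), -1) = Pow(Add(Mul(2, 15), 105), -1) = Pow(Add(30, 105), -1) = Pow(135, -1) = Rational(1, 135)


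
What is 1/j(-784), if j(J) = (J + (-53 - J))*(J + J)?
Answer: 1/83104 ≈ 1.2033e-5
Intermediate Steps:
j(J) = -106*J
1/j(-784) = 1/(-106*(-784)) = 1/83104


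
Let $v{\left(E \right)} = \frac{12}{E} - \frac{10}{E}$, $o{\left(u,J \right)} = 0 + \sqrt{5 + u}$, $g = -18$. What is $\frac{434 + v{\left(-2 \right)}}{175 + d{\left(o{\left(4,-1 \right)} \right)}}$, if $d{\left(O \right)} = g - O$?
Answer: $\frac{433}{154} \approx 2.8117$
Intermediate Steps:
$o{\left(u,J \right)} = \sqrt{5 + u}$
$v{\left(E \right)} = \frac{2}{E}$
$d{\left(O \right)} = -18 - O$
$\frac{434 + v{\left(-2 \right)}}{175 + d{\left(o{\left(4,-1 \right)} \right)}} = \frac{434 + \frac{2}{-2}}{175 - \left(18 + \sqrt{5 + 4}\right)} = \frac{434 + 2 \left(- \frac{1}{2}\right)}{175 - \left(18 + \sqrt{9}\right)} = \frac{434 - 1}{175 - 21} = \frac{433}{175 - 21} = \frac{433}{154}$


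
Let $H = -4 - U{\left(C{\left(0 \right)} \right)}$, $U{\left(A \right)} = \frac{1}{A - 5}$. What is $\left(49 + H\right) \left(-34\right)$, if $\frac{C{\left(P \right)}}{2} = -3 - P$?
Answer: $- \frac{16864}{11} \approx -1533.1$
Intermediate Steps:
$C{\left(P \right)} = -6 - 2 P$ ($C{\left(P \right)} = 2 \left(-3 - P\right) = -6 - 2 P$)
$U{\left(A \right)} = \frac{1}{-5 + A}$
$H = - \frac{43}{11}$ ($H = -4 - \frac{1}{-5 - 6} = -4 - \frac{1}{-11} = -4 - - \frac{1}{11} = -4 + \frac{1}{11} = - \frac{43}{11} \approx -3.9091$)
$\left(49 + H\right) \left(-34\right) = \left(49 - \frac{43}{11}\right) \left(-34\right) = \frac{496}{11} \left(-34\right) = - \frac{16864}{11}$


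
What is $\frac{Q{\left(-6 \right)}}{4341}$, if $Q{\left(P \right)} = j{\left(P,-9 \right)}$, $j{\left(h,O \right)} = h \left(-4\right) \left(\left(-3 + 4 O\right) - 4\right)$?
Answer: $- \frac{344}{1447} \approx -0.23773$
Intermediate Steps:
$j{\left(h,O \right)} = - 4 h \left(-7 + 4 O\right)$
$Q{\left(P \right)} = 172 P$ ($Q{\left(P \right)} = 4 P \left(7 - -36\right) = 4 P \left(7 + 36\right) = 4 P 43 = 172 P$)
$\frac{Q{\left(-6 \right)}}{4341} = \frac{172 \left(-6\right)}{4341} = \left(-1032\right) \frac{1}{4341} = - \frac{344}{1447}$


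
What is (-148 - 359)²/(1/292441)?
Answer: 75171666609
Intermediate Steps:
(-148 - 359)²/(1/292441) = (-507)²/(1/292441) = 257049*292441 = 75171666609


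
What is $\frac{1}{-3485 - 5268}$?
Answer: $- \frac{1}{8753} \approx -0.00011425$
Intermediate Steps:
$\frac{1}{-3485 - 5268} = \frac{1}{-8753} = - \frac{1}{8753}$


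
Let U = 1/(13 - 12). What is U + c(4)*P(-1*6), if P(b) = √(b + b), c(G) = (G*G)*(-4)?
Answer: 1 - 128*I*√3 ≈ 1.0 - 221.7*I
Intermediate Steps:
c(G) = -4*G² (c(G) = G²*(-4) = -4*G²)
U = 1 (U = 1/1 = 1)
P(b) = √2*√b (P(b) = √(2*b) = √2*√b)
U + c(4)*P(-1*6) = 1 + (-4*4²)*(√2*√(-1*6)) = 1 + (-4*16)*(√2*√(-6)) = 1 - 64*√2*I*√6 = 1 - 128*I*√3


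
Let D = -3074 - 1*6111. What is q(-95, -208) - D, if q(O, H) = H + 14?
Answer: 8991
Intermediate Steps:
D = -9185 (D = -3074 - 6111 = -9185)
q(O, H) = 14 + H
q(-95, -208) - D = (14 - 208) - 1*(-9185) = -194 + 9185 = 8991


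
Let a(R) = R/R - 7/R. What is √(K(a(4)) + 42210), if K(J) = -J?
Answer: √168843/2 ≈ 205.45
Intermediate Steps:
a(R) = 1 - 7/R
√(K(a(4)) + 42210) = √(-(-7 + 4)/4 + 42210) = √(-(-3)/4 + 42210) = √(-1*(-¾) + 42210) = √(¾ + 42210) = √(168843/4) = √168843/2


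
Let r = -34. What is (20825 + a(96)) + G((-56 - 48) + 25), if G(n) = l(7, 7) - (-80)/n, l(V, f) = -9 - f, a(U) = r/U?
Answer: 78902545/3792 ≈ 20808.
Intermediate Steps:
a(U) = -34/U
G(n) = -16 + 80/n (G(n) = (-9 - 1*7) - (-80)/n = (-9 - 7) + 80/n = -16 + 80/n)
(20825 + a(96)) + G((-56 - 48) + 25) = (20825 - 34/96) + (-16 + 80/((-56 - 48) + 25)) = (20825 - 34*1/96) + (-16 + 80/(-104 + 25)) = (20825 - 17/48) + (-16 + 80/(-79)) = 999583/48 + (-16 + 80*(-1/79)) = 999583/48 + (-16 - 80/79) = 999583/48 - 1344/79 = 78902545/3792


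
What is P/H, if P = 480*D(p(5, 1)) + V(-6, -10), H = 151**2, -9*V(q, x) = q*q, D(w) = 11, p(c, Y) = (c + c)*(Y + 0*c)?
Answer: 5276/22801 ≈ 0.23139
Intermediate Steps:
p(c, Y) = 2*Y*c (p(c, Y) = (2*c)*(Y + 0) = (2*c)*Y = 2*Y*c)
V(q, x) = -q**2/9 (V(q, x) = -q*q/9 = -q**2/9)
H = 22801
P = 5276 (P = 480*11 - 1/9*(-6)**2 = 5280 - 1/9*36 = 5280 - 4 = 5276)
P/H = 5276/22801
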